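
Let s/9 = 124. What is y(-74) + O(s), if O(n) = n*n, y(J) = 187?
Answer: 1245643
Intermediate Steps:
s = 1116 (s = 9*124 = 1116)
O(n) = n²
y(-74) + O(s) = 187 + 1116² = 187 + 1245456 = 1245643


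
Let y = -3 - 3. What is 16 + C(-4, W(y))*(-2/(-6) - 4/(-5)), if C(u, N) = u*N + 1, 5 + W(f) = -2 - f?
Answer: 65/3 ≈ 21.667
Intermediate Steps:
y = -6
W(f) = -7 - f (W(f) = -5 + (-2 - f) = -7 - f)
C(u, N) = 1 + N*u (C(u, N) = N*u + 1 = 1 + N*u)
16 + C(-4, W(y))*(-2/(-6) - 4/(-5)) = 16 + (1 + (-7 - 1*(-6))*(-4))*(-2/(-6) - 4/(-5)) = 16 + (1 + (-7 + 6)*(-4))*(-2*(-⅙) - 4*(-⅕)) = 16 + (1 - 1*(-4))*(⅓ + ⅘) = 16 + (1 + 4)*(17/15) = 16 + 5*(17/15) = 16 + 17/3 = 65/3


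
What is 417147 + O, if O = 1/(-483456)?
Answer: 201672220031/483456 ≈ 4.1715e+5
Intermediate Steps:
O = -1/483456 ≈ -2.0684e-6
417147 + O = 417147 - 1/483456 = 201672220031/483456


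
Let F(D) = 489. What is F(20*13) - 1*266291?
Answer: -265802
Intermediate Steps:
F(20*13) - 1*266291 = 489 - 1*266291 = 489 - 266291 = -265802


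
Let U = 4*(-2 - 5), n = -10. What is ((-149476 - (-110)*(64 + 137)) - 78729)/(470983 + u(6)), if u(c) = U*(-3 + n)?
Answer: -206095/471347 ≈ -0.43725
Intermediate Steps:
U = -28 (U = 4*(-7) = -28)
u(c) = 364 (u(c) = -28*(-3 - 10) = -28*(-13) = 364)
((-149476 - (-110)*(64 + 137)) - 78729)/(470983 + u(6)) = ((-149476 - (-110)*(64 + 137)) - 78729)/(470983 + 364) = ((-149476 - (-110)*201) - 78729)/471347 = ((-149476 - 1*(-22110)) - 78729)*(1/471347) = ((-149476 + 22110) - 78729)*(1/471347) = (-127366 - 78729)*(1/471347) = -206095*1/471347 = -206095/471347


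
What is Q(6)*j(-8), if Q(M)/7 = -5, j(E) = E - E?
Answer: 0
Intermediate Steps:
j(E) = 0
Q(M) = -35 (Q(M) = 7*(-5) = -35)
Q(6)*j(-8) = -35*0 = 0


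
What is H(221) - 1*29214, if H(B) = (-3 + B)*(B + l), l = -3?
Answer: 18310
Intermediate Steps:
H(B) = (-3 + B)² (H(B) = (-3 + B)*(B - 3) = (-3 + B)*(-3 + B) = (-3 + B)²)
H(221) - 1*29214 = (9 + 221² - 6*221) - 1*29214 = (9 + 48841 - 1326) - 29214 = 47524 - 29214 = 18310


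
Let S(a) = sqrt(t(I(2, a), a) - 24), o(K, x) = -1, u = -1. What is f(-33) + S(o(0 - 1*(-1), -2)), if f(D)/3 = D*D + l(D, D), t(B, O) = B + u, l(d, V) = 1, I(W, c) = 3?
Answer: 3270 + I*sqrt(22) ≈ 3270.0 + 4.6904*I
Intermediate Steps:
t(B, O) = -1 + B (t(B, O) = B - 1 = -1 + B)
f(D) = 3 + 3*D**2 (f(D) = 3*(D*D + 1) = 3*(D**2 + 1) = 3*(1 + D**2) = 3 + 3*D**2)
S(a) = I*sqrt(22) (S(a) = sqrt((-1 + 3) - 24) = sqrt(2 - 24) = sqrt(-22) = I*sqrt(22))
f(-33) + S(o(0 - 1*(-1), -2)) = (3 + 3*(-33)**2) + I*sqrt(22) = (3 + 3*1089) + I*sqrt(22) = (3 + 3267) + I*sqrt(22) = 3270 + I*sqrt(22)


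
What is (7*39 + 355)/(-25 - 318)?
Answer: -628/343 ≈ -1.8309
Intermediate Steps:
(7*39 + 355)/(-25 - 318) = (273 + 355)/(-343) = 628*(-1/343) = -628/343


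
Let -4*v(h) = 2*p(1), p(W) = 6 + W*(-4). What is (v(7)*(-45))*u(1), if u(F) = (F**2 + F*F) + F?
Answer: 135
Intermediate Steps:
u(F) = F + 2*F**2 (u(F) = (F**2 + F**2) + F = 2*F**2 + F = F + 2*F**2)
p(W) = 6 - 4*W
v(h) = -1 (v(h) = -(6 - 4*1)/2 = -(6 - 4)/2 = -2/2 = -1/4*4 = -1)
(v(7)*(-45))*u(1) = (-1*(-45))*(1*(1 + 2*1)) = 45*(1*(1 + 2)) = 45*(1*3) = 45*3 = 135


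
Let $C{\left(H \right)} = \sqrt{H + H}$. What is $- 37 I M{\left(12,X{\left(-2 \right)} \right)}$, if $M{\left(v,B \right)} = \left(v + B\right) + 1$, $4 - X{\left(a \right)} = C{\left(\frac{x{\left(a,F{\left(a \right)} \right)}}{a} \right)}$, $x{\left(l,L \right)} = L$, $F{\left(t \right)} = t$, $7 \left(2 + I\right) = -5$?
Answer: $\frac{11951}{7} - \frac{703 \sqrt{2}}{7} \approx 1565.3$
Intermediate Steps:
$I = - \frac{19}{7}$ ($I = -2 + \frac{1}{7} \left(-5\right) = -2 - \frac{5}{7} = - \frac{19}{7} \approx -2.7143$)
$C{\left(H \right)} = \sqrt{2} \sqrt{H}$ ($C{\left(H \right)} = \sqrt{2 H} = \sqrt{2} \sqrt{H}$)
$X{\left(a \right)} = 4 - \sqrt{2}$ ($X{\left(a \right)} = 4 - \sqrt{2} \sqrt{\frac{a}{a}} = 4 - \sqrt{2} \sqrt{1} = 4 - \sqrt{2} \cdot 1 = 4 - \sqrt{2}$)
$M{\left(v,B \right)} = 1 + B + v$ ($M{\left(v,B \right)} = \left(B + v\right) + 1 = 1 + B + v$)
$- 37 I M{\left(12,X{\left(-2 \right)} \right)} = \left(-37\right) \left(- \frac{19}{7}\right) \left(1 + \left(4 - \sqrt{2}\right) + 12\right) = \frac{703 \left(17 - \sqrt{2}\right)}{7} = \frac{11951}{7} - \frac{703 \sqrt{2}}{7}$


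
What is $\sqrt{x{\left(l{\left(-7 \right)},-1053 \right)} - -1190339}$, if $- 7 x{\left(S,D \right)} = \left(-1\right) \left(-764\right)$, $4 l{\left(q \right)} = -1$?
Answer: $\frac{\sqrt{58321263}}{7} \approx 1091.0$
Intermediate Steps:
$l{\left(q \right)} = - \frac{1}{4}$ ($l{\left(q \right)} = \frac{1}{4} \left(-1\right) = - \frac{1}{4}$)
$x{\left(S,D \right)} = - \frac{764}{7}$ ($x{\left(S,D \right)} = - \frac{\left(-1\right) \left(-764\right)}{7} = \left(- \frac{1}{7}\right) 764 = - \frac{764}{7}$)
$\sqrt{x{\left(l{\left(-7 \right)},-1053 \right)} - -1190339} = \sqrt{- \frac{764}{7} - -1190339} = \sqrt{- \frac{764}{7} + \left(-500371 + 1690710\right)} = \sqrt{- \frac{764}{7} + 1190339} = \sqrt{\frac{8331609}{7}} = \frac{\sqrt{58321263}}{7}$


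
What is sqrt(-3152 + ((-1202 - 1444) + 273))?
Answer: 5*I*sqrt(221) ≈ 74.33*I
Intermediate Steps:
sqrt(-3152 + ((-1202 - 1444) + 273)) = sqrt(-3152 + (-2646 + 273)) = sqrt(-3152 - 2373) = sqrt(-5525) = 5*I*sqrt(221)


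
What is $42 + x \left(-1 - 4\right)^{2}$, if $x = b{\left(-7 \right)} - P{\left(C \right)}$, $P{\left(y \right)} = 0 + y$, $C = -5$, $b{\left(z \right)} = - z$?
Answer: $342$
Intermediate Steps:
$P{\left(y \right)} = y$
$x = 12$ ($x = \left(-1\right) \left(-7\right) - -5 = 7 + 5 = 12$)
$42 + x \left(-1 - 4\right)^{2} = 42 + 12 \left(-1 - 4\right)^{2} = 42 + 12 \left(-5\right)^{2} = 42 + 12 \cdot 25 = 42 + 300 = 342$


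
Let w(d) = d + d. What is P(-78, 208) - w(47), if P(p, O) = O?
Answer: 114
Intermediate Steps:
w(d) = 2*d
P(-78, 208) - w(47) = 208 - 2*47 = 208 - 1*94 = 208 - 94 = 114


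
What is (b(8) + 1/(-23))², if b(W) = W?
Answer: 33489/529 ≈ 63.306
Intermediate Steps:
(b(8) + 1/(-23))² = (8 + 1/(-23))² = (8 - 1/23)² = (183/23)² = 33489/529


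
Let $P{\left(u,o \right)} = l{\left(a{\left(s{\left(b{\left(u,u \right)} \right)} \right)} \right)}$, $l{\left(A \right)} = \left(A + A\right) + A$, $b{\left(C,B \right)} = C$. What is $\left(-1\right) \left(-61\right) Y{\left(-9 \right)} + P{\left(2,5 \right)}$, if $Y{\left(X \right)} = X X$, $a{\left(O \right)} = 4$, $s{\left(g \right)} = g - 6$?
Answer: $4953$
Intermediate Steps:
$s{\left(g \right)} = -6 + g$ ($s{\left(g \right)} = g - 6 = -6 + g$)
$l{\left(A \right)} = 3 A$ ($l{\left(A \right)} = 2 A + A = 3 A$)
$Y{\left(X \right)} = X^{2}$
$P{\left(u,o \right)} = 12$ ($P{\left(u,o \right)} = 3 \cdot 4 = 12$)
$\left(-1\right) \left(-61\right) Y{\left(-9 \right)} + P{\left(2,5 \right)} = \left(-1\right) \left(-61\right) \left(-9\right)^{2} + 12 = 61 \cdot 81 + 12 = 4941 + 12 = 4953$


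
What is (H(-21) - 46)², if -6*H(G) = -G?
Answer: 9801/4 ≈ 2450.3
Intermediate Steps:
H(G) = G/6 (H(G) = -(-1)*G/6 = G/6)
(H(-21) - 46)² = ((⅙)*(-21) - 46)² = (-7/2 - 46)² = (-99/2)² = 9801/4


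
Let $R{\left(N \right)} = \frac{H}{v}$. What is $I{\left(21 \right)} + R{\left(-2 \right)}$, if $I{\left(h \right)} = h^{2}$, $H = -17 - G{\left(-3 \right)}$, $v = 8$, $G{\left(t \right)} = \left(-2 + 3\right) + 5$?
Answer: $\frac{3505}{8} \approx 438.13$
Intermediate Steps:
$G{\left(t \right)} = 6$ ($G{\left(t \right)} = 1 + 5 = 6$)
$H = -23$ ($H = -17 - 6 = -23$)
$R{\left(N \right)} = - \frac{23}{8}$
$I{\left(21 \right)} + R{\left(-2 \right)} = 21^{2} - \frac{23}{8} = 441 - \frac{23}{8} = \frac{3505}{8}$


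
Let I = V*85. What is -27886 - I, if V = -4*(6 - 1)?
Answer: -26186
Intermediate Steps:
V = -20 (V = -4*5 = -20)
I = -1700 (I = -20*85 = -1700)
-27886 - I = -27886 - 1*(-1700) = -27886 + 1700 = -26186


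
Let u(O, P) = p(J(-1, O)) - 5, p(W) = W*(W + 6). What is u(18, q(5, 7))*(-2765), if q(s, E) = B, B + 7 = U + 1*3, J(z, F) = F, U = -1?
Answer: -1180655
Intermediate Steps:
B = -5 (B = -7 + (-1 + 1*3) = -7 + (-1 + 3) = -7 + 2 = -5)
q(s, E) = -5
p(W) = W*(6 + W)
u(O, P) = -5 + O*(6 + O) (u(O, P) = O*(6 + O) - 5 = -5 + O*(6 + O))
u(18, q(5, 7))*(-2765) = (-5 + 18*(6 + 18))*(-2765) = (-5 + 18*24)*(-2765) = (-5 + 432)*(-2765) = 427*(-2765) = -1180655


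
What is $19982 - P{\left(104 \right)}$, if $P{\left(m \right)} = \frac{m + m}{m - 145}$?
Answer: $\frac{819470}{41} \approx 19987.0$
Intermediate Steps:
$P{\left(m \right)} = \frac{2 m}{-145 + m}$
$19982 - P{\left(104 \right)} = 19982 - 2 \cdot 104 \frac{1}{-145 + 104} = 19982 - 2 \cdot 104 \frac{1}{-41} = 19982 - 2 \cdot 104 \left(- \frac{1}{41}\right) = 19982 - - \frac{208}{41} = 19982 + \frac{208}{41} = \frac{819470}{41}$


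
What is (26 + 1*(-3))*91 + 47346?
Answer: 49439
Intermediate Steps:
(26 + 1*(-3))*91 + 47346 = (26 - 3)*91 + 47346 = 23*91 + 47346 = 2093 + 47346 = 49439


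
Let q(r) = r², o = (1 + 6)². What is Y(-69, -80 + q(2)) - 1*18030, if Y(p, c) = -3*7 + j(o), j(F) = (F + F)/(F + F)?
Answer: -18050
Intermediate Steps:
o = 49 (o = 7² = 49)
j(F) = 1 (j(F) = (2*F)/((2*F)) = (2*F)*(1/(2*F)) = 1)
Y(p, c) = -20 (Y(p, c) = -3*7 + 1 = -21 + 1 = -20)
Y(-69, -80 + q(2)) - 1*18030 = -20 - 1*18030 = -20 - 18030 = -18050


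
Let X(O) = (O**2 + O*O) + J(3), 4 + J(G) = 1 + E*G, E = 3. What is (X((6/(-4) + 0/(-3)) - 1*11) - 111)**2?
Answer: 172225/4 ≈ 43056.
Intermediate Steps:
J(G) = -3 + 3*G (J(G) = -4 + (1 + 3*G) = -3 + 3*G)
X(O) = 6 + 2*O**2 (X(O) = (O**2 + O*O) + (-3 + 3*3) = (O**2 + O**2) + (-3 + 9) = 2*O**2 + 6 = 6 + 2*O**2)
(X((6/(-4) + 0/(-3)) - 1*11) - 111)**2 = ((6 + 2*((6/(-4) + 0/(-3)) - 1*11)**2) - 111)**2 = ((6 + 2*((6*(-1/4) + 0*(-1/3)) - 11)**2) - 111)**2 = ((6 + 2*((-3/2 + 0) - 11)**2) - 111)**2 = ((6 + 2*(-3/2 - 11)**2) - 111)**2 = ((6 + 2*(-25/2)**2) - 111)**2 = ((6 + 2*(625/4)) - 111)**2 = ((6 + 625/2) - 111)**2 = (637/2 - 111)**2 = (415/2)**2 = 172225/4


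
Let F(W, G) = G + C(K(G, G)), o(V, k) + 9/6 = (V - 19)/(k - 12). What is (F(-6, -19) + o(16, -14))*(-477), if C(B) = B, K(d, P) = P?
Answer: 244224/13 ≈ 18786.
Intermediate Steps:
o(V, k) = -3/2 + (-19 + V)/(-12 + k) (o(V, k) = -3/2 + (V - 19)/(k - 12) = -3/2 + (-19 + V)/(-12 + k))
F(W, G) = 2*G (F(W, G) = G + G = 2*G)
(F(-6, -19) + o(16, -14))*(-477) = (2*(-19) + (-1 + 16 - 3/2*(-14))/(-12 - 14))*(-477) = (-38 + (-1 + 16 + 21)/(-26))*(-477) = (-38 - 1/26*36)*(-477) = (-38 - 18/13)*(-477) = -512/13*(-477) = 244224/13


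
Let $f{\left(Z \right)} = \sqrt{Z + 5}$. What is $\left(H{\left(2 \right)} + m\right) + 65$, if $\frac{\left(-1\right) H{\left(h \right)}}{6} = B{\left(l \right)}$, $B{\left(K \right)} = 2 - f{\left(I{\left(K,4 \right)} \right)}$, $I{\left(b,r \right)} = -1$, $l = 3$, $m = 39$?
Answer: $104$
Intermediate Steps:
$f{\left(Z \right)} = \sqrt{5 + Z}$
$B{\left(K \right)} = 0$ ($B{\left(K \right)} = 2 - \sqrt{5 - 1} = 2 - \sqrt{4} = 2 - 2 = 0$)
$H{\left(h \right)} = 0$ ($H{\left(h \right)} = \left(-6\right) 0 = 0$)
$\left(H{\left(2 \right)} + m\right) + 65 = \left(0 + 39\right) + 65 = 39 + 65 = 104$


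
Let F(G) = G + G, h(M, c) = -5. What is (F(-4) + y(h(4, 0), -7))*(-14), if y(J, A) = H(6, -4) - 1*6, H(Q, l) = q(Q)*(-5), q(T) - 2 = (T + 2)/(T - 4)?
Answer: 616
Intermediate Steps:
q(T) = 2 + (2 + T)/(-4 + T) (q(T) = 2 + (T + 2)/(T - 4) = 2 + (2 + T)/(-4 + T))
H(Q, l) = -15*(-2 + Q)/(-4 + Q) (H(Q, l) = (3*(-2 + Q)/(-4 + Q))*(-5) = -15*(-2 + Q)/(-4 + Q))
F(G) = 2*G
y(J, A) = -36 (y(J, A) = 15*(2 - 1*6)/(-4 + 6) - 1*6 = 15*(2 - 6)/2 - 6 = 15*(½)*(-4) - 6 = -30 - 6 = -36)
(F(-4) + y(h(4, 0), -7))*(-14) = (2*(-4) - 36)*(-14) = (-8 - 36)*(-14) = -44*(-14) = 616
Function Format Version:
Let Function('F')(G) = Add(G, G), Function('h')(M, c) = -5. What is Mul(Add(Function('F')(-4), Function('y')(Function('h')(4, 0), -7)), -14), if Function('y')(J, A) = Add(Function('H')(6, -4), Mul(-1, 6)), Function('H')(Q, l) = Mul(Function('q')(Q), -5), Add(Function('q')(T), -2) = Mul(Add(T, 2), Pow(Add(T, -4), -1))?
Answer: 616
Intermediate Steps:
Function('q')(T) = Add(2, Mul(Pow(Add(-4, T), -1), Add(2, T))) (Function('q')(T) = Add(2, Mul(Add(T, 2), Pow(Add(T, -4), -1))) = Add(2, Mul(Add(2, T), Pow(Add(-4, T), -1))) = Add(2, Mul(Pow(Add(-4, T), -1), Add(2, T))))
Function('H')(Q, l) = Mul(-15, Pow(Add(-4, Q), -1), Add(-2, Q)) (Function('H')(Q, l) = Mul(Mul(3, Pow(Add(-4, Q), -1), Add(-2, Q)), -5) = Mul(-15, Pow(Add(-4, Q), -1), Add(-2, Q)))
Function('F')(G) = Mul(2, G)
Function('y')(J, A) = -36 (Function('y')(J, A) = Add(Mul(15, Pow(Add(-4, 6), -1), Add(2, Mul(-1, 6))), Mul(-1, 6)) = Add(Mul(15, Pow(2, -1), Add(2, -6)), -6) = Add(Mul(15, Rational(1, 2), -4), -6) = Add(-30, -6) = -36)
Mul(Add(Function('F')(-4), Function('y')(Function('h')(4, 0), -7)), -14) = Mul(Add(Mul(2, -4), -36), -14) = Mul(Add(-8, -36), -14) = Mul(-44, -14) = 616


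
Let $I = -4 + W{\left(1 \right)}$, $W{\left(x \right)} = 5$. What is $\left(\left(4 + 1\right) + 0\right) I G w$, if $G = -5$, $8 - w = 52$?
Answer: $1100$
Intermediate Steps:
$w = -44$ ($w = 8 - 52 = -44$)
$I = 1$ ($I = -4 + 5 = 1$)
$\left(\left(4 + 1\right) + 0\right) I G w = \left(\left(4 + 1\right) + 0\right) 1 \left(-5\right) \left(-44\right) = \left(5 + 0\right) 1 \left(-5\right) \left(-44\right) = 5 \cdot 1 \left(-5\right) \left(-44\right) = 5 \left(-5\right) \left(-44\right) = \left(-25\right) \left(-44\right) = 1100$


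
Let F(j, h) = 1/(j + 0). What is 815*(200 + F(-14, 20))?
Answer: 2281185/14 ≈ 1.6294e+5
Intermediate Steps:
F(j, h) = 1/j
815*(200 + F(-14, 20)) = 815*(200 + 1/(-14)) = 815*(200 - 1/14) = 815*(2799/14) = 2281185/14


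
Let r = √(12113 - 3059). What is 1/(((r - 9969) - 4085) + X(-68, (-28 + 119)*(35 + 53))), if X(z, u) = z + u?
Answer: -1019/6228657 - √1006/12457314 ≈ -0.00016614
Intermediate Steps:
r = 3*√1006 (r = √9054 = 3*√1006 ≈ 95.152)
X(z, u) = u + z
1/(((r - 9969) - 4085) + X(-68, (-28 + 119)*(35 + 53))) = 1/(((3*√1006 - 9969) - 4085) + ((-28 + 119)*(35 + 53) - 68)) = 1/(((-9969 + 3*√1006) - 4085) + (91*88 - 68)) = 1/((-14054 + 3*√1006) + (8008 - 68)) = 1/((-14054 + 3*√1006) + 7940) = 1/(-6114 + 3*√1006)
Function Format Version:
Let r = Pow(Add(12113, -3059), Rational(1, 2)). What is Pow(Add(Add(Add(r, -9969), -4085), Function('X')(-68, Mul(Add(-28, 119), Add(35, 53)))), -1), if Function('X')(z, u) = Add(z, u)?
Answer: Add(Rational(-1019, 6228657), Mul(Rational(-1, 12457314), Pow(1006, Rational(1, 2)))) ≈ -0.00016614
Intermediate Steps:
r = Mul(3, Pow(1006, Rational(1, 2))) (r = Pow(9054, Rational(1, 2)) = Mul(3, Pow(1006, Rational(1, 2))) ≈ 95.152)
Function('X')(z, u) = Add(u, z)
Pow(Add(Add(Add(r, -9969), -4085), Function('X')(-68, Mul(Add(-28, 119), Add(35, 53)))), -1) = Pow(Add(Add(Add(Mul(3, Pow(1006, Rational(1, 2))), -9969), -4085), Add(Mul(Add(-28, 119), Add(35, 53)), -68)), -1) = Pow(Add(Add(Add(-9969, Mul(3, Pow(1006, Rational(1, 2)))), -4085), Add(Mul(91, 88), -68)), -1) = Pow(Add(Add(-14054, Mul(3, Pow(1006, Rational(1, 2)))), Add(8008, -68)), -1) = Pow(Add(Add(-14054, Mul(3, Pow(1006, Rational(1, 2)))), 7940), -1) = Pow(Add(-6114, Mul(3, Pow(1006, Rational(1, 2)))), -1)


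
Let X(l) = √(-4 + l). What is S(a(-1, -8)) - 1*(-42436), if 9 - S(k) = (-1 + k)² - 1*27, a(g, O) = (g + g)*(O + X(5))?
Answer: 42303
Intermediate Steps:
a(g, O) = 2*g*(1 + O) (a(g, O) = (g + g)*(O + √(-4 + 5)) = (2*g)*(O + √1) = (2*g)*(O + 1) = (2*g)*(1 + O) = 2*g*(1 + O))
S(k) = 36 - (-1 + k)² (S(k) = 9 - ((-1 + k)² - 1*27) = 9 - ((-1 + k)² - 27) = 9 - (-27 + (-1 + k)²) = 9 + (27 - (-1 + k)²) = 36 - (-1 + k)²)
S(a(-1, -8)) - 1*(-42436) = (36 - (-1 + 2*(-1)*(1 - 8))²) - 1*(-42436) = (36 - (-1 + 2*(-1)*(-7))²) + 42436 = (36 - (-1 + 14)²) + 42436 = (36 - 1*13²) + 42436 = (36 - 1*169) + 42436 = (36 - 169) + 42436 = -133 + 42436 = 42303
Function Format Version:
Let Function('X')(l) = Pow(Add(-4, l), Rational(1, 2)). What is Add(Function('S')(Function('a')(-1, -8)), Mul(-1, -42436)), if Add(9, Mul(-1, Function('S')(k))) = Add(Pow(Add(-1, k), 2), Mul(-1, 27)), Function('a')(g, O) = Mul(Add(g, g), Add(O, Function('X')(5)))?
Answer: 42303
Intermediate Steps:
Function('a')(g, O) = Mul(2, g, Add(1, O)) (Function('a')(g, O) = Mul(Add(g, g), Add(O, Pow(Add(-4, 5), Rational(1, 2)))) = Mul(Mul(2, g), Add(O, Pow(1, Rational(1, 2)))) = Mul(Mul(2, g), Add(O, 1)) = Mul(Mul(2, g), Add(1, O)) = Mul(2, g, Add(1, O)))
Function('S')(k) = Add(36, Mul(-1, Pow(Add(-1, k), 2))) (Function('S')(k) = Add(9, Mul(-1, Add(Pow(Add(-1, k), 2), Mul(-1, 27)))) = Add(9, Mul(-1, Add(Pow(Add(-1, k), 2), -27))) = Add(9, Mul(-1, Add(-27, Pow(Add(-1, k), 2)))) = Add(9, Add(27, Mul(-1, Pow(Add(-1, k), 2)))) = Add(36, Mul(-1, Pow(Add(-1, k), 2))))
Add(Function('S')(Function('a')(-1, -8)), Mul(-1, -42436)) = Add(Add(36, Mul(-1, Pow(Add(-1, Mul(2, -1, Add(1, -8))), 2))), Mul(-1, -42436)) = Add(Add(36, Mul(-1, Pow(Add(-1, Mul(2, -1, -7)), 2))), 42436) = Add(Add(36, Mul(-1, Pow(Add(-1, 14), 2))), 42436) = Add(Add(36, Mul(-1, Pow(13, 2))), 42436) = Add(Add(36, Mul(-1, 169)), 42436) = Add(Add(36, -169), 42436) = Add(-133, 42436) = 42303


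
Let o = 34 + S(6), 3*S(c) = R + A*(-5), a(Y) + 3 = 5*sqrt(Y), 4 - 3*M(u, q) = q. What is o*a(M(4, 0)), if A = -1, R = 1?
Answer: -108 + 120*sqrt(3) ≈ 99.846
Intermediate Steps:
M(u, q) = 4/3 - q/3
a(Y) = -3 + 5*sqrt(Y)
S(c) = 2 (S(c) = (1 - 1*(-5))/3 = (1 + 5)/3 = (1/3)*6 = 2)
o = 36 (o = 34 + 2 = 36)
o*a(M(4, 0)) = 36*(-3 + 5*sqrt(4/3 - 1/3*0)) = 36*(-3 + 5*sqrt(4/3 + 0)) = 36*(-3 + 5*sqrt(4/3)) = 36*(-3 + 5*(2*sqrt(3)/3)) = 36*(-3 + 10*sqrt(3)/3) = -108 + 120*sqrt(3)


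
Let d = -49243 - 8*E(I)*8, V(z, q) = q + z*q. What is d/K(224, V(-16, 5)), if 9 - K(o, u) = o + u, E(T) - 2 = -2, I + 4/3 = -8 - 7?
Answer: 49243/140 ≈ 351.74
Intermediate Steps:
V(z, q) = q + q*z
I = -49/3 (I = -4/3 + (-8 - 7) = -4/3 - 15 = -49/3 ≈ -16.333)
E(T) = 0 (E(T) = 2 - 2 = 0)
K(o, u) = 9 - o - u (K(o, u) = 9 - (o + u) = 9 + (-o - u) = 9 - o - u)
d = -49243 (d = -49243 - 8*0*8 = -49243 + 0*8 = -49243 + 0 = -49243)
d/K(224, V(-16, 5)) = -49243/(9 - 1*224 - 5*(1 - 16)) = -49243/(9 - 224 - 5*(-15)) = -49243/(9 - 224 - 1*(-75)) = -49243/(9 - 224 + 75) = -49243/(-140) = -49243*(-1/140) = 49243/140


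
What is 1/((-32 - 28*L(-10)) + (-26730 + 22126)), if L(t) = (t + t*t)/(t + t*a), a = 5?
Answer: -1/4594 ≈ -0.00021768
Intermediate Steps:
L(t) = (t + t²)/(6*t) (L(t) = (t + t*t)/(t + t*5) = (t + t²)/(t + 5*t) = (t + t²)/((6*t)) = (t + t²)*(1/(6*t)) = (t + t²)/(6*t))
1/((-32 - 28*L(-10)) + (-26730 + 22126)) = 1/((-32 - 28*(⅙ + (⅙)*(-10))) + (-26730 + 22126)) = 1/((-32 - 28*(⅙ - 5/3)) - 4604) = 1/((-32 - 28*(-3/2)) - 4604) = 1/((-32 + 42) - 4604) = 1/(10 - 4604) = 1/(-4594) = -1/4594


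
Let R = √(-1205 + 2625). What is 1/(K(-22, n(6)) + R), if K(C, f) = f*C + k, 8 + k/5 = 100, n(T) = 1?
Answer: 219/95212 - √355/95212 ≈ 0.0021022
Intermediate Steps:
k = 460 (k = -40 + 5*100 = -40 + 500 = 460)
R = 2*√355 (R = √1420 = 2*√355 ≈ 37.683)
K(C, f) = 460 + C*f (K(C, f) = f*C + 460 = C*f + 460 = 460 + C*f)
1/(K(-22, n(6)) + R) = 1/((460 - 22*1) + 2*√355) = 1/((460 - 22) + 2*√355) = 1/(438 + 2*√355)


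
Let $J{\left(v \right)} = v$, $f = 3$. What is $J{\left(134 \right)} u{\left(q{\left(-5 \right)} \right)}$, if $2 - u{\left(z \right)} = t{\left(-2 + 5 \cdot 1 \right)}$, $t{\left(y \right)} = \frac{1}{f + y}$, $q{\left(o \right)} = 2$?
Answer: $\frac{737}{3} \approx 245.67$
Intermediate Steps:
$t{\left(y \right)} = \frac{1}{3 + y}$
$u{\left(z \right)} = \frac{11}{6}$ ($u{\left(z \right)} = 2 - \frac{1}{3 + \left(-2 + 5 \cdot 1\right)} = 2 - \frac{1}{3 + \left(-2 + 5\right)} = 2 - \frac{1}{3 + 3} = 2 - \frac{1}{6} = \frac{11}{6}$)
$J{\left(134 \right)} u{\left(q{\left(-5 \right)} \right)} = 134 \cdot \frac{11}{6} = \frac{737}{3}$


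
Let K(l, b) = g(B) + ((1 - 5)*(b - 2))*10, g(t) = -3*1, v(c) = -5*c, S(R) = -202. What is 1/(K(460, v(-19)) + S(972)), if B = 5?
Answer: -1/3925 ≈ -0.00025478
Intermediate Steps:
g(t) = -3
K(l, b) = 77 - 40*b (K(l, b) = -3 + ((1 - 5)*(b - 2))*10 = -3 - 4*(-2 + b)*10 = -3 + (8 - 4*b)*10 = -3 + (80 - 40*b) = 77 - 40*b)
1/(K(460, v(-19)) + S(972)) = 1/((77 - (-200)*(-19)) - 202) = 1/((77 - 40*95) - 202) = 1/((77 - 3800) - 202) = 1/(-3723 - 202) = 1/(-3925) = -1/3925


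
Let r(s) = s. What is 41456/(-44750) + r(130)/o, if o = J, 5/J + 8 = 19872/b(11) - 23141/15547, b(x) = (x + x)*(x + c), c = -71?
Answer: -2445306779226/3826505375 ≈ -639.04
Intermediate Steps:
b(x) = 2*x*(-71 + x) (b(x) = (x + x)*(x - 71) = (2*x)*(-71 + x) = 2*x*(-71 + x))
J = -4275425/20986351 (J = 5/(-8 + (19872/((2*11*(-71 + 11))) - 23141/15547)) = 5/(-8 + (19872/((2*11*(-60))) - 23141*1/15547)) = 5/(-8 + (19872/(-1320) - 23141/15547)) = 5/(-8 + (19872*(-1/1320) - 23141/15547)) = 5/(-8 + (-828/55 - 23141/15547)) = 5/(-8 - 14145671/855085) = 5/(-20986351/855085) = 5*(-855085/20986351) = -4275425/20986351 ≈ -0.20372)
o = -4275425/20986351 ≈ -0.20372
41456/(-44750) + r(130)/o = 41456/(-44750) + 130/(-4275425/20986351) = 41456*(-1/44750) + 130*(-20986351/4275425) = -20728/22375 - 545645126/855085 = -2445306779226/3826505375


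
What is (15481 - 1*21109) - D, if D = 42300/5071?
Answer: -28581888/5071 ≈ -5636.3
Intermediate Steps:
D = 42300/5071 (D = 42300*(1/5071) = 42300/5071 ≈ 8.3416)
(15481 - 1*21109) - D = (15481 - 1*21109) - 1*42300/5071 = (15481 - 21109) - 42300/5071 = -5628 - 42300/5071 = -28581888/5071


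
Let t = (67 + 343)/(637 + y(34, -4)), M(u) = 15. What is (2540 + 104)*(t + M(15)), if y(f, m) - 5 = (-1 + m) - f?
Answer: 24999020/603 ≈ 41458.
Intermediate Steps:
y(f, m) = 4 + m - f (y(f, m) = 5 + ((-1 + m) - f) = 5 + (-1 + m - f) = 4 + m - f)
t = 410/603 (t = (67 + 343)/(637 + (4 - 4 - 1*34)) = 410/(637 + (4 - 4 - 34)) = 410/(637 - 34) = 410/603 ≈ 0.67993)
(2540 + 104)*(t + M(15)) = (2540 + 104)*(410/603 + 15) = 2644*(9455/603) = 24999020/603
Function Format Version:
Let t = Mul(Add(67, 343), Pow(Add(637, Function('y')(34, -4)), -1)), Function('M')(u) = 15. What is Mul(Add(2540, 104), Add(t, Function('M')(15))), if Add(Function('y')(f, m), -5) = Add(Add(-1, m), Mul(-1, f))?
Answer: Rational(24999020, 603) ≈ 41458.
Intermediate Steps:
Function('y')(f, m) = Add(4, m, Mul(-1, f)) (Function('y')(f, m) = Add(5, Add(Add(-1, m), Mul(-1, f))) = Add(5, Add(-1, m, Mul(-1, f))) = Add(4, m, Mul(-1, f)))
t = Rational(410, 603) (t = Mul(Add(67, 343), Pow(Add(637, Add(4, -4, Mul(-1, 34))), -1)) = Mul(410, Pow(Add(637, Add(4, -4, -34)), -1)) = Mul(410, Pow(Add(637, -34), -1)) = Mul(410, Pow(603, -1)) = Mul(410, Rational(1, 603)) = Rational(410, 603) ≈ 0.67993)
Mul(Add(2540, 104), Add(t, Function('M')(15))) = Mul(Add(2540, 104), Add(Rational(410, 603), 15)) = Mul(2644, Rational(9455, 603)) = Rational(24999020, 603)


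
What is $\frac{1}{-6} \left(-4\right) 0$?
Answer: $0$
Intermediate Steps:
$\frac{1}{-6} \left(-4\right) 0 = \left(- \frac{1}{6}\right) \left(-4\right) 0 = \frac{2}{3} \cdot 0 = 0$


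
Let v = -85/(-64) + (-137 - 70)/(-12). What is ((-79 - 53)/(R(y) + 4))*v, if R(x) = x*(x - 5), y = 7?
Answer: -13079/96 ≈ -136.24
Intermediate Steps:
R(x) = x*(-5 + x)
v = 1189/64 (v = -85*(-1/64) - 207*(-1/12) = 85/64 + 69/4 = 1189/64 ≈ 18.578)
((-79 - 53)/(R(y) + 4))*v = ((-79 - 53)/(7*(-5 + 7) + 4))*(1189/64) = -132/(7*2 + 4)*(1189/64) = -132/(14 + 4)*(1189/64) = -132/18*(1189/64) = -132*1/18*(1189/64) = -22/3*1189/64 = -13079/96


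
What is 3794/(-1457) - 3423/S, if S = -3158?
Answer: -6994141/4601206 ≈ -1.5201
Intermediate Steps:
3794/(-1457) - 3423/S = 3794/(-1457) - 3423/(-3158) = 3794*(-1/1457) - 3423*(-1/3158) = -3794/1457 + 3423/3158 = -6994141/4601206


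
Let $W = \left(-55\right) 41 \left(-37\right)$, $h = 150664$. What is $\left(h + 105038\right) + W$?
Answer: $339137$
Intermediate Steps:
$W = 83435$ ($W = \left(-2255\right) \left(-37\right) = 83435$)
$\left(h + 105038\right) + W = \left(150664 + 105038\right) + 83435 = 255702 + 83435 = 339137$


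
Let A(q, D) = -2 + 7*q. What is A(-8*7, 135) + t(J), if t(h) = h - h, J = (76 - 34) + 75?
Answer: -394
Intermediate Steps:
J = 117 (J = 42 + 75 = 117)
t(h) = 0
A(-8*7, 135) + t(J) = (-2 + 7*(-8*7)) + 0 = (-2 + 7*(-56)) + 0 = (-2 - 392) + 0 = -394 + 0 = -394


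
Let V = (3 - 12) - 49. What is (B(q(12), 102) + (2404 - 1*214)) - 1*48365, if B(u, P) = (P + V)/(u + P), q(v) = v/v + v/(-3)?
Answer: -415571/9 ≈ -46175.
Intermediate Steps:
V = -58 (V = -9 - 49 = -58)
q(v) = 1 - v/3 (q(v) = 1 + v*(-⅓) = 1 - v/3)
B(u, P) = (-58 + P)/(P + u) (B(u, P) = (P - 58)/(u + P) = (-58 + P)/(P + u))
(B(q(12), 102) + (2404 - 1*214)) - 1*48365 = ((-58 + 102)/(102 + (1 - ⅓*12)) + (2404 - 1*214)) - 1*48365 = (44/(102 + (1 - 4)) + (2404 - 214)) - 48365 = (44/(102 - 3) + 2190) - 48365 = (44/99 + 2190) - 48365 = ((1/99)*44 + 2190) - 48365 = (4/9 + 2190) - 48365 = 19714/9 - 48365 = -415571/9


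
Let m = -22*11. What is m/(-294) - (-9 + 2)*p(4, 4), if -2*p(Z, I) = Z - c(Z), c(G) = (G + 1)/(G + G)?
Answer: -25847/2352 ≈ -10.989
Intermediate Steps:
c(G) = (1 + G)/(2*G) (c(G) = (1 + G)/((2*G)) = (1 + G)*(1/(2*G)) = (1 + G)/(2*G))
m = -242
p(Z, I) = -Z/2 + (1 + Z)/(4*Z) (p(Z, I) = -(Z - (1 + Z)/(2*Z))/2 = -Z/2 + (1 + Z)/(4*Z))
m/(-294) - (-9 + 2)*p(4, 4) = -242/(-294) - (-9 + 2)*(¼)*(1 + 4 - 2*4²)/4 = -242*(-1/294) - (-7)*(¼)*(¼)*(1 + 4 - 2*16) = 121/147 - (-7)*(¼)*(¼)*(1 + 4 - 32) = 121/147 - (-7)*(¼)*(¼)*(-27) = 121/147 - (-7)*(-27)/16 = 121/147 - 1*189/16 = 121/147 - 189/16 = -25847/2352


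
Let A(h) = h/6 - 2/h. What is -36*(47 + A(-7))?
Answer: -11622/7 ≈ -1660.3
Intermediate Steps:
A(h) = -2/h + h/6 (A(h) = h*(⅙) - 2/h = h/6 - 2/h = -2/h + h/6)
-36*(47 + A(-7)) = -36*(47 + (-2/(-7) + (⅙)*(-7))) = -36*(47 + (-2*(-⅐) - 7/6)) = -36*(47 + (2/7 - 7/6)) = -36*(47 - 37/42) = -36*1937/42 = -11622/7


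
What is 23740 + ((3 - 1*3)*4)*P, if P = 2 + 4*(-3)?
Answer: 23740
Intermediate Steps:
P = -10 (P = 2 - 12 = -10)
23740 + ((3 - 1*3)*4)*P = 23740 + ((3 - 1*3)*4)*(-10) = 23740 + ((3 - 3)*4)*(-10) = 23740 + (0*4)*(-10) = 23740 + 0*(-10) = 23740 + 0 = 23740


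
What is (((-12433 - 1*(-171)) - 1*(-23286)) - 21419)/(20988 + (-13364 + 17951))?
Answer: -63/155 ≈ -0.40645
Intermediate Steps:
(((-12433 - 1*(-171)) - 1*(-23286)) - 21419)/(20988 + (-13364 + 17951)) = (((-12433 + 171) + 23286) - 21419)/(20988 + 4587) = ((-12262 + 23286) - 21419)/25575 = (11024 - 21419)*(1/25575) = -10395*1/25575 = -63/155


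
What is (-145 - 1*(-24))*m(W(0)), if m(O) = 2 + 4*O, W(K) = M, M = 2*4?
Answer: -4114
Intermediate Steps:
M = 8
W(K) = 8
(-145 - 1*(-24))*m(W(0)) = (-145 - 1*(-24))*(2 + 4*8) = (-145 + 24)*(2 + 32) = -121*34 = -4114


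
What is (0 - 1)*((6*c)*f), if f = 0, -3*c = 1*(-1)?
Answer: 0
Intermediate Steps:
c = 1/3 (c = -(-1)/3 = -1/3*(-1) = 1/3 ≈ 0.33333)
(0 - 1)*((6*c)*f) = (0 - 1)*((6*(1/3))*0) = -2*0 = -1*0 = 0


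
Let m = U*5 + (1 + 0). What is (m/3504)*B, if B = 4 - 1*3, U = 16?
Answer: 27/1168 ≈ 0.023116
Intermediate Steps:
m = 81 (m = 16*5 + (1 + 0) = 80 + 1 = 81)
B = 1 (B = 4 - 3 = 1)
(m/3504)*B = (81/3504)*1 = (81*(1/3504))*1 = (27/1168)*1 = 27/1168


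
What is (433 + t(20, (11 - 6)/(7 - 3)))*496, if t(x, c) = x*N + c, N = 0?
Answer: 215388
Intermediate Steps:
t(x, c) = c (t(x, c) = x*0 + c = 0 + c = c)
(433 + t(20, (11 - 6)/(7 - 3)))*496 = (433 + (11 - 6)/(7 - 3))*496 = (433 + 5/4)*496 = (1737/4)*496 = 215388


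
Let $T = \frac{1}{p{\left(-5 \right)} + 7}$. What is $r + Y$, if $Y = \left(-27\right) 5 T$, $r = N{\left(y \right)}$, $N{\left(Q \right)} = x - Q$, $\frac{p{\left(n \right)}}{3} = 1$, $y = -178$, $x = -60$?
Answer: $\frac{209}{2} \approx 104.5$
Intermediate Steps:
$p{\left(n \right)} = 3$ ($p{\left(n \right)} = 3 \cdot 1 = 3$)
$T = \frac{1}{10}$ ($T = \frac{1}{3 + 7} = \frac{1}{10} \approx 0.1$)
$N{\left(Q \right)} = -60 - Q$
$r = 118$ ($r = -60 - -178 = -60 + 178 = 118$)
$Y = - \frac{27}{2}$ ($Y = \left(-27\right) 5 \cdot \frac{1}{10} = \left(-135\right) \frac{1}{10} = - \frac{27}{2} \approx -13.5$)
$r + Y = 118 - \frac{27}{2} = \frac{209}{2}$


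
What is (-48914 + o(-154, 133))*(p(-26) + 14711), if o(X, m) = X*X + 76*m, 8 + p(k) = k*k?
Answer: -232069110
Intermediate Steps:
p(k) = -8 + k² (p(k) = -8 + k*k = -8 + k²)
o(X, m) = X² + 76*m
(-48914 + o(-154, 133))*(p(-26) + 14711) = (-48914 + ((-154)² + 76*133))*((-8 + (-26)²) + 14711) = (-48914 + (23716 + 10108))*((-8 + 676) + 14711) = (-48914 + 33824)*(668 + 14711) = -15090*15379 = -232069110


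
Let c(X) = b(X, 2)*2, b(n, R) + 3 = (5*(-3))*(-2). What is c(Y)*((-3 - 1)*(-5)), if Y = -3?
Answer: 1080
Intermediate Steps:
b(n, R) = 27 (b(n, R) = -3 + (5*(-3))*(-2) = -3 - 15*(-2) = -3 + 30 = 27)
c(X) = 54 (c(X) = 27*2 = 54)
c(Y)*((-3 - 1)*(-5)) = 54*((-3 - 1)*(-5)) = 54*(-4*(-5)) = 54*20 = 1080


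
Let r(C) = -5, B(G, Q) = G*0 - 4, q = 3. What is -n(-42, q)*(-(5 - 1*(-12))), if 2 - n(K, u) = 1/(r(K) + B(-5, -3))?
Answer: 323/9 ≈ 35.889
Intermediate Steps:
B(G, Q) = -4 (B(G, Q) = 0 - 4 = -4)
n(K, u) = 19/9 (n(K, u) = 2 - 1/(-5 - 4) = 2 - 1/(-9) = 2 - 1*(-⅑) = 2 + ⅑ = 19/9)
-n(-42, q)*(-(5 - 1*(-12))) = -19*(-(5 - 1*(-12)))/9 = -19*(-(5 + 12))/9 = -19*(-1*17)/9 = -19*(-17)/9 = -1*(-323/9) = 323/9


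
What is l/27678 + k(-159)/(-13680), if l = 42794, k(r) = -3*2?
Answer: 5422111/3505880 ≈ 1.5466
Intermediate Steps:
k(r) = -6
l/27678 + k(-159)/(-13680) = 42794/27678 - 6/(-13680) = 42794*(1/27678) - 6*(-1/13680) = 21397/13839 + 1/2280 = 5422111/3505880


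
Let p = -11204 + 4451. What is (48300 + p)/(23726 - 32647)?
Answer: -3777/811 ≈ -4.6572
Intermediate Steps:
p = -6753
(48300 + p)/(23726 - 32647) = (48300 - 6753)/(23726 - 32647) = 41547/(-8921) = 41547*(-1/8921) = -3777/811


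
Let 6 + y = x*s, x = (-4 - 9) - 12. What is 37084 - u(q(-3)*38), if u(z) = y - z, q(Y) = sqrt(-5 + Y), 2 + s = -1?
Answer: 37015 + 76*I*sqrt(2) ≈ 37015.0 + 107.48*I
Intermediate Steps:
s = -3 (s = -2 - 1 = -3)
x = -25 (x = -13 - 12 = -25)
y = 69 (y = -6 - 25*(-3) = -6 + 75 = 69)
u(z) = 69 - z
37084 - u(q(-3)*38) = 37084 - (69 - sqrt(-5 - 3)*38) = 37084 - (69 - sqrt(-8)*38) = 37084 - (69 - 2*I*sqrt(2)*38) = 37084 - (69 - 76*I*sqrt(2)) = 37084 + (-69 + 76*I*sqrt(2)) = 37015 + 76*I*sqrt(2)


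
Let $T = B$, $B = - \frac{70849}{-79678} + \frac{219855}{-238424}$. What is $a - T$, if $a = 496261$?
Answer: $\frac{4713772013553453}{9498573736} \approx 4.9626 \cdot 10^{5}$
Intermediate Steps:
$B = - \frac{312752357}{9498573736}$ ($B = \left(-70849\right) \left(- \frac{1}{79678}\right) + 219855 \left(- \frac{1}{238424}\right) = \frac{70849}{79678} - \frac{219855}{238424} = - \frac{312752357}{9498573736} \approx -0.032926$)
$T = - \frac{312752357}{9498573736} \approx -0.032926$
$a - T = 496261 - - \frac{312752357}{9498573736} = 496261 + \frac{312752357}{9498573736} = \frac{4713772013553453}{9498573736}$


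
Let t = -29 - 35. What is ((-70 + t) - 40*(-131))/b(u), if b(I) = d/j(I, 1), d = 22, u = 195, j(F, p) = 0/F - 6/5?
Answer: -15318/55 ≈ -278.51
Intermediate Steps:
t = -64
j(F, p) = -6/5 (j(F, p) = 0 - 6*⅕ = 0 - 6/5 = -6/5)
b(I) = -55/3 (b(I) = 22/(-6/5) = 22*(-⅚) = -55/3)
((-70 + t) - 40*(-131))/b(u) = ((-70 - 64) - 40*(-131))/(-55/3) = (-134 + 5240)*(-3/55) = 5106*(-3/55) = -15318/55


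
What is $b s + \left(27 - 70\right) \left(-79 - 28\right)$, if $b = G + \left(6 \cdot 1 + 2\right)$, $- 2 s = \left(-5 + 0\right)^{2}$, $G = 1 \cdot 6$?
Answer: $4426$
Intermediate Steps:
$G = 6$
$s = - \frac{25}{2}$ ($s = - \frac{\left(-5 + 0\right)^{2}}{2} = - \frac{\left(-5\right)^{2}}{2} = \left(- \frac{1}{2}\right) 25 = - \frac{25}{2} \approx -12.5$)
$b = 14$ ($b = 6 + \left(6 \cdot 1 + 2\right) = 6 + \left(6 + 2\right) = 6 + 8 = 14$)
$b s + \left(27 - 70\right) \left(-79 - 28\right) = 14 \left(- \frac{25}{2}\right) + \left(27 - 70\right) \left(-79 - 28\right) = -175 - -4601 = -175 + 4601 = 4426$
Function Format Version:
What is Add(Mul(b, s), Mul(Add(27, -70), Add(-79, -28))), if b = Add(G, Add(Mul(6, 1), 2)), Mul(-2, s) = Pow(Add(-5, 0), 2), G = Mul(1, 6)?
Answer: 4426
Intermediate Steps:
G = 6
s = Rational(-25, 2) (s = Mul(Rational(-1, 2), Pow(Add(-5, 0), 2)) = Mul(Rational(-1, 2), Pow(-5, 2)) = Mul(Rational(-1, 2), 25) = Rational(-25, 2) ≈ -12.500)
b = 14 (b = Add(6, Add(Mul(6, 1), 2)) = Add(6, Add(6, 2)) = Add(6, 8) = 14)
Add(Mul(b, s), Mul(Add(27, -70), Add(-79, -28))) = Add(Mul(14, Rational(-25, 2)), Mul(Add(27, -70), Add(-79, -28))) = Add(-175, Mul(-43, -107)) = Add(-175, 4601) = 4426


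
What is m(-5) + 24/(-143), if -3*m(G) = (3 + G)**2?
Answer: -644/429 ≈ -1.5012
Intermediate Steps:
m(G) = -(3 + G)**2/3
m(-5) + 24/(-143) = -(3 - 5)**2/3 + 24/(-143) = -1/3*(-2)**2 + 24*(-1/143) = -1/3*4 - 24/143 = -4/3 - 24/143 = -644/429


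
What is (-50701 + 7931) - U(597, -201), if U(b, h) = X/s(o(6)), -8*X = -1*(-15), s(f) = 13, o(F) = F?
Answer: -4448065/104 ≈ -42770.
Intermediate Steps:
X = -15/8 (X = -(-1)*(-15)/8 = -⅛*15 = -15/8 ≈ -1.8750)
U(b, h) = -15/104 (U(b, h) = -15/8/13 = -15/8*1/13 = -15/104)
(-50701 + 7931) - U(597, -201) = (-50701 + 7931) - 1*(-15/104) = -42770 + 15/104 = -4448065/104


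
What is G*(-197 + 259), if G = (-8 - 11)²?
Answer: 22382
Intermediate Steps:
G = 361 (G = (-19)² = 361)
G*(-197 + 259) = 361*(-197 + 259) = 361*62 = 22382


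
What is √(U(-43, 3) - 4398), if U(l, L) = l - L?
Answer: 2*I*√1111 ≈ 66.663*I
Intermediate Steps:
√(U(-43, 3) - 4398) = √((-43 - 1*3) - 4398) = √((-43 - 3) - 4398) = √(-46 - 4398) = √(-4444) = 2*I*√1111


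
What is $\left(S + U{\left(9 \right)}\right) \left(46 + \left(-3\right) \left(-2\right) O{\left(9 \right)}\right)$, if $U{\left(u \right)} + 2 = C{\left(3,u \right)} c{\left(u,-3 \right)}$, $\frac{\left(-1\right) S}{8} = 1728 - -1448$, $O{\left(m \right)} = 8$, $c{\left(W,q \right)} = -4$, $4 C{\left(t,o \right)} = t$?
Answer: $-2388822$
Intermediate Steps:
$C{\left(t,o \right)} = \frac{t}{4}$
$S = -25408$ ($S = - 8 \left(1728 - -1448\right) = - 8 \left(1728 + 1448\right) = \left(-8\right) 3176 = -25408$)
$U{\left(u \right)} = -5$ ($U{\left(u \right)} = -2 + \frac{1}{4} \cdot 3 \left(-4\right) = -2 + \frac{3}{4} \left(-4\right) = -2 - 3 = -5$)
$\left(S + U{\left(9 \right)}\right) \left(46 + \left(-3\right) \left(-2\right) O{\left(9 \right)}\right) = \left(-25408 - 5\right) \left(46 + \left(-3\right) \left(-2\right) 8\right) = - 25413 \left(46 + 6 \cdot 8\right) = - 25413 \left(46 + 48\right) = \left(-25413\right) 94 = -2388822$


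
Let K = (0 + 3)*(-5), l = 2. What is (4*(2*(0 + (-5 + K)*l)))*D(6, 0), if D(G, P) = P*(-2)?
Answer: 0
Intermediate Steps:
K = -15 (K = 3*(-5) = -15)
D(G, P) = -2*P
(4*(2*(0 + (-5 + K)*l)))*D(6, 0) = (4*(2*(0 + (-5 - 15)*2)))*(-2*0) = (4*(2*(0 - 20*2)))*0 = (4*(2*(0 - 40)))*0 = (4*(2*(-40)))*0 = (4*(-80))*0 = -320*0 = 0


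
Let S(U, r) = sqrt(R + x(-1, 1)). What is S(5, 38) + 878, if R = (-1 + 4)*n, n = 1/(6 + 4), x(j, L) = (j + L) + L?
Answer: 878 + sqrt(130)/10 ≈ 879.14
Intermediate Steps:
x(j, L) = j + 2*L (x(j, L) = (L + j) + L = j + 2*L)
n = 1/10 ≈ 0.10000
R = 3/10 (R = (-1 + 4)*(1/10) = 3*(1/10) = 3/10 ≈ 0.30000)
S(U, r) = sqrt(130)/10 (S(U, r) = sqrt(3/10 + (-1 + 2*1)) = sqrt(3/10 + (-1 + 2)) = sqrt(3/10 + 1) = sqrt(13/10) = sqrt(130)/10)
S(5, 38) + 878 = sqrt(130)/10 + 878 = 878 + sqrt(130)/10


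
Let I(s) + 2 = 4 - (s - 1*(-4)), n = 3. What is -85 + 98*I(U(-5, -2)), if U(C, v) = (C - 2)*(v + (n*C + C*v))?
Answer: -5083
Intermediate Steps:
U(C, v) = (-2 + C)*(v + 3*C + C*v) (U(C, v) = (C - 2)*(v + (3*C + C*v)) = (-2 + C)*(v + 3*C + C*v))
I(s) = -2 - s (I(s) = -2 + (4 - (s - 1*(-4))) = -2 + (4 - (s + 4)) = -2 + (4 - (4 + s)) = -2 + (4 + (-4 - s)) = -2 - s)
-85 + 98*I(U(-5, -2)) = -85 + 98*(-2 - (-6*(-5) - 2*(-2) + 3*(-5)² - 2*(-5)² - 1*(-5)*(-2))) = -85 + 98*(-2 - (30 + 4 + 3*25 - 2*25 - 10)) = -85 + 98*(-2 - (30 + 4 + 75 - 50 - 10)) = -85 + 98*(-2 - 1*49) = -85 + 98*(-2 - 49) = -85 + 98*(-51) = -85 - 4998 = -5083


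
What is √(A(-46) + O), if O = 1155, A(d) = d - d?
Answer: √1155 ≈ 33.985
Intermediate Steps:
A(d) = 0
√(A(-46) + O) = √(0 + 1155) = √1155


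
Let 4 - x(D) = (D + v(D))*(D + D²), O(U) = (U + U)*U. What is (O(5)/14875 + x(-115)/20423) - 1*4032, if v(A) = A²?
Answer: -151259450194/12151685 ≈ -12448.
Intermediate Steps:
O(U) = 2*U² (O(U) = (2*U)*U = 2*U²)
x(D) = 4 - (D + D²)² (x(D) = 4 - (D + D²)*(D + D²) = 4 - (D + D²)²)
(O(5)/14875 + x(-115)/20423) - 1*4032 = ((2*5²)/14875 + (4 - 1*(-115)² - 1*(-115)⁴ - 2*(-115)³)/20423) - 1*4032 = ((2*25)*(1/14875) + (4 - 1*13225 - 1*174900625 - 2*(-1520875))*(1/20423)) - 4032 = (50*(1/14875) + (4 - 13225 - 174900625 + 3041750)*(1/20423)) - 4032 = (2/595 - 171872096*1/20423) - 4032 = (2/595 - 171872096/20423) - 4032 = -102263856274/12151685 - 4032 = -151259450194/12151685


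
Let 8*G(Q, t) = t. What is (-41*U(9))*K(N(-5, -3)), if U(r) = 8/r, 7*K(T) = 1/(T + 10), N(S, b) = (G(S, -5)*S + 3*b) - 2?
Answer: -2624/1071 ≈ -2.4500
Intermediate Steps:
G(Q, t) = t/8
N(S, b) = -2 + 3*b - 5*S/8 (N(S, b) = (((⅛)*(-5))*S + 3*b) - 2 = (-5*S/8 + 3*b) - 2 = (3*b - 5*S/8) - 2 = -2 + 3*b - 5*S/8)
K(T) = 1/(7*(10 + T)) (K(T) = 1/(7*(T + 10)) = 1/(7*(10 + T)))
(-41*U(9))*K(N(-5, -3)) = (-328/9)*(1/(7*(10 + (-2 + 3*(-3) - 5/8*(-5))))) = (-328/9)*(1/(7*(10 + (-2 - 9 + 25/8)))) = (-41*8/9)*(1/(7*(10 - 63/8))) = -328/(63*17/8) = -328*8/(63*17) = -328/9*8/119 = -2624/1071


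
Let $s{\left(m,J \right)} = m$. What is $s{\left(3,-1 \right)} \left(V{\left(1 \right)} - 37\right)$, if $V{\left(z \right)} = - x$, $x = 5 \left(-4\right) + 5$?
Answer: $-66$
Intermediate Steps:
$x = -15$ ($x = -20 + 5 = -15$)
$V{\left(z \right)} = 15$ ($V{\left(z \right)} = \left(-1\right) \left(-15\right) = 15$)
$s{\left(3,-1 \right)} \left(V{\left(1 \right)} - 37\right) = 3 \left(15 - 37\right) = 3 \left(-22\right) = -66$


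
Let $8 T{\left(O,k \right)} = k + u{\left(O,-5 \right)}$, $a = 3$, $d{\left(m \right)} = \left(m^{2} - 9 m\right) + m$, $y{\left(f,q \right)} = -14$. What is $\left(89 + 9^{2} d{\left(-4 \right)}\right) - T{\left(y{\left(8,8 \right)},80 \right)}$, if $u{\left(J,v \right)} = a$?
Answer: $\frac{31733}{8} \approx 3966.6$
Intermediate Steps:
$d{\left(m \right)} = m^{2} - 8 m$
$u{\left(J,v \right)} = 3$
$T{\left(O,k \right)} = \frac{3}{8} + \frac{k}{8}$ ($T{\left(O,k \right)} = \frac{k + 3}{8} = \frac{3 + k}{8} = \frac{3}{8} + \frac{k}{8}$)
$\left(89 + 9^{2} d{\left(-4 \right)}\right) - T{\left(y{\left(8,8 \right)},80 \right)} = \left(89 + 9^{2} \left(- 4 \left(-8 - 4\right)\right)\right) - \left(\frac{3}{8} + \frac{1}{8} \cdot 80\right) = \left(89 + 81 \left(\left(-4\right) \left(-12\right)\right)\right) - \left(\frac{3}{8} + 10\right) = \left(89 + 81 \cdot 48\right) - \frac{83}{8} = \left(89 + 3888\right) - \frac{83}{8} = 3977 - \frac{83}{8} = \frac{31733}{8}$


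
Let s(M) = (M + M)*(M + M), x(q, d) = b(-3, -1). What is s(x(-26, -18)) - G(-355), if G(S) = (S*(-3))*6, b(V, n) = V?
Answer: -6354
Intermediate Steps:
x(q, d) = -3
s(M) = 4*M**2 (s(M) = (2*M)*(2*M) = 4*M**2)
G(S) = -18*S (G(S) = -3*S*6 = -18*S)
s(x(-26, -18)) - G(-355) = 4*(-3)**2 - (-18)*(-355) = 4*9 - 1*6390 = 36 - 6390 = -6354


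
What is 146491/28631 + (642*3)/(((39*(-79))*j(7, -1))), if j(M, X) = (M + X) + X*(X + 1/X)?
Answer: 592594477/117616148 ≈ 5.0384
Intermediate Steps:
j(M, X) = M + X + X*(X + 1/X)
146491/28631 + (642*3)/(((39*(-79))*j(7, -1))) = 146491/28631 + (642*3)/(((39*(-79))*(1 + 7 - 1 + (-1)²))) = 146491*(1/28631) + 1926/((-3081*(1 + 7 - 1 + 1))) = 146491/28631 + 1926/((-3081*8)) = 146491/28631 + 1926/(-24648) = 146491/28631 + 1926*(-1/24648) = 146491/28631 - 321/4108 = 592594477/117616148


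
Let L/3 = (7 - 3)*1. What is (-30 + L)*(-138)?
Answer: 2484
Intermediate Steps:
L = 12 (L = 3*((7 - 3)*1) = 3*(4*1) = 3*4 = 12)
(-30 + L)*(-138) = (-30 + 12)*(-138) = -18*(-138) = 2484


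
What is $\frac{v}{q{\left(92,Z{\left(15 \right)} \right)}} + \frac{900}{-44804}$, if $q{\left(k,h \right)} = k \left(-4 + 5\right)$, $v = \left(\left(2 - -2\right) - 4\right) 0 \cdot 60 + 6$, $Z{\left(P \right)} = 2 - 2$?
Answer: $\frac{1011}{22402} \approx 0.04513$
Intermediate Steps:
$Z{\left(P \right)} = 0$ ($Z{\left(P \right)} = 2 - 2 = 0$)
$v = 6$ ($v = \left(\left(2 + 2\right) - 4\right) 0 \cdot 60 + 6 = \left(4 - 4\right) 0 \cdot 60 + 6 = 0 \cdot 0 \cdot 60 + 6 = 0 \cdot 60 + 6 = 0 + 6 = 6$)
$q{\left(k,h \right)} = k$ ($q{\left(k,h \right)} = k 1 = k$)
$\frac{v}{q{\left(92,Z{\left(15 \right)} \right)}} + \frac{900}{-44804} = \frac{6}{92} + \frac{900}{-44804} = 6 \cdot \frac{1}{92} + 900 \left(- \frac{1}{44804}\right) = \frac{3}{46} - \frac{225}{11201} = \frac{1011}{22402}$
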